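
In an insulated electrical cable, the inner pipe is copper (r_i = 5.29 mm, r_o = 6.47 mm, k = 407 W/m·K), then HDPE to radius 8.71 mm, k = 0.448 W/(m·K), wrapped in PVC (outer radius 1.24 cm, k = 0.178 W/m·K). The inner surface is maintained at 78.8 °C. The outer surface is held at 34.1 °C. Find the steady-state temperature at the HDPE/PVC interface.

T = 67.6 °C

Resistance network (inner→outer):
  R'_copper = ln(0.00647/0.00529)/(2πk) = 0.2014/(2π·407) = 7.874×10^-5 m·K/W
  R'_HDPE = ln(0.00871/0.00647)/(2πk) = 0.2973/(2π·0.448) = 0.1056 m·K/W
  R'_PVC = ln(0.0124/0.00871)/(2πk) = 0.3532/(2π·0.178) = 0.3158 m·K/W
ΣR = 7.874×10^-5 + 0.1056 + 0.3158 = 0.4215 m·K/W
Q' = ΔT/ΣR = (78.8 °C − 34.1 °C)/0.4215 = 106.0 W/m
From the inner boundary to the HDPE/PVC interface, ΣR_partial = 0.1057 m·K/W.
T_interface = T_in − Q'·ΣR_partial = 78.8 °C − (106.0)(0.1057) = 67.6 °C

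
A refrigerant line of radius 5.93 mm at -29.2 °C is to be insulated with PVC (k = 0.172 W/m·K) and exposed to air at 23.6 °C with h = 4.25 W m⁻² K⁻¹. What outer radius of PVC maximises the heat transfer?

For a cylinder, r_cr = k_ins/h = 0.172/4.25 = 0.0405 m = 4.05 cm

r_cr = 4.05 cm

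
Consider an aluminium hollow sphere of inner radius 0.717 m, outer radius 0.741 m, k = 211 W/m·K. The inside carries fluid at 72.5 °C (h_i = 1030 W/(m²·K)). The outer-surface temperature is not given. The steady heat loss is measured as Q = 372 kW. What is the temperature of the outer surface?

T_out = 10.3 °C

Sum the resistances:
  R_conv,in = 1/(4πr²h) = 1/(4π·0.717²·1030) = 1.503×10^-4 K/W
  R_aluminium = (1/0.717 − 1/0.741)/(4πk) = 0.04517/(4π·211) = 1.704×10^-5 K/W
ΣR = 1.673×10^-4 K/W
ΔT = Q·ΣR = 3.72×10^5 × 1.673×10^-4 = 62.24 K
Heat flows outward, so T_out = T_in − ΔT = 72.5 − 62.24 = 10.3 °C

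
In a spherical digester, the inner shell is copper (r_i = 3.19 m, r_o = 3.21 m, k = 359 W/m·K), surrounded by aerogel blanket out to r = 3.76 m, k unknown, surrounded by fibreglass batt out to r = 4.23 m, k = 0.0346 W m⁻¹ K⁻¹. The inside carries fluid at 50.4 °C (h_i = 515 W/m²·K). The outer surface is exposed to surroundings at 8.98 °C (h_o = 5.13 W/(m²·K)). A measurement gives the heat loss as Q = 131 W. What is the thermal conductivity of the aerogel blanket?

k = 0.0147 W/m·K

ΣR = ΔT/Q = |50.4 − 8.98|/131 = 0.3162 K/W
Known resistances:
  R_conv,in = 1/(4πr²h) = 1/(4π·3.19²·515) = 1.518×10^-5 K/W
  R_copper = (1/3.19 − 1/3.21)/(4πk) = 0.001953/(4π·359) = 4.329×10^-7 K/W
  R_fibreglass batt = (1/3.76 − 1/4.23)/(4πk) = 0.02955/(4π·0.0346) = 0.06796 K/W
  R_conv,out = 1/(4πr²h) = 1/(4π·4.23²·5.13) = 8.669×10^-4 K/W
R_aerogel blanket = ΣR − ΣR_known = 0.3162 − 0.06884 = 0.2474 K/W
(1/r₁−1/r₂)/(4πk) = 0.2474 ⇒ k = 0.04557/(4π·0.2474) = 0.0147 W/m·K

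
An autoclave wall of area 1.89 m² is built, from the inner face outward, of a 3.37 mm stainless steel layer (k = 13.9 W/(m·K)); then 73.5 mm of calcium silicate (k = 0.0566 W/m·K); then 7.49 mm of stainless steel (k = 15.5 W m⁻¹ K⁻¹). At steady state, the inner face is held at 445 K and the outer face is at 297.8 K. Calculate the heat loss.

Treat each layer as a resistance in series:
  R_stainless steel = L/(kA) = 0.00337/(13.9·1.89) = 1.283×10^-4 K/W
  R_calcium silicate = L/(kA) = 0.0735/(0.0566·1.89) = 0.6871 K/W
  R_stainless steel = L/(kA) = 0.00749/(15.5·1.89) = 2.557×10^-4 K/W
ΣR = 1.283×10^-4 + 0.6871 + 2.557×10^-4 = 0.6875 K/W
Q = ΔT/ΣR = (445 K − 297.8 K)/0.6875 = 214 W

Q = 214 W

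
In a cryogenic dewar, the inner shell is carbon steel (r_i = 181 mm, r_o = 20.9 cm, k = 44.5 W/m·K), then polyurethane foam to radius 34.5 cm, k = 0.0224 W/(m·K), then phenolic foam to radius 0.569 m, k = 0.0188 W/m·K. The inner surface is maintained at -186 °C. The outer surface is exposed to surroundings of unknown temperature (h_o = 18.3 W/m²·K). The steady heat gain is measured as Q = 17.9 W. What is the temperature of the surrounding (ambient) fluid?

T_out = 20.7 °C

Sum the resistances:
  R_carbon steel = (1/0.181 − 1/0.209)/(4πk) = 0.7402/(4π·44.5) = 0.001324 K/W
  R_polyurethane foam = (1/0.209 − 1/0.345)/(4πk) = 1.886/(4π·0.0224) = 6.701 K/W
  R_phenolic foam = (1/0.345 − 1/0.569)/(4πk) = 1.141/(4π·0.0188) = 4.830 K/W
  R_conv,out = 1/(4πr²h) = 1/(4π·0.569²·18.3) = 0.01343 K/W
ΣR = 11.55 K/W
ΔT = Q·ΣR = 17.9 × 11.55 = 206.7 K
Heat flows inward, so T_out = T_in + ΔT = -186 + 206.7 = 20.7 °C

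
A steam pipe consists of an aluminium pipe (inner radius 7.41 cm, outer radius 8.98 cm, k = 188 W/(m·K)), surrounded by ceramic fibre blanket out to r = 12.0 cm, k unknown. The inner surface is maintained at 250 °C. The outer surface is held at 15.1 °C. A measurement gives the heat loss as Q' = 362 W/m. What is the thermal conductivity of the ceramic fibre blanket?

k = 0.0711 W/m·K

ΣR = ΔT/Q' = |250 − 15.1|/362 = 0.6489 m·K/W
Known resistances:
  R'_aluminium = ln(0.0898/0.0741)/(2πk) = 0.1922/(2π·188) = 1.627×10^-4 m·K/W
R_ceramic fibre blanket = ΣR − ΣR_known = 0.6489 − 1.627×10^-4 = 0.6487 m·K/W
ln(r₂/r₁)/(2πk) = 0.6487 ⇒ k = 0.2899/(2π·0.6487) = 0.0711 W/m·K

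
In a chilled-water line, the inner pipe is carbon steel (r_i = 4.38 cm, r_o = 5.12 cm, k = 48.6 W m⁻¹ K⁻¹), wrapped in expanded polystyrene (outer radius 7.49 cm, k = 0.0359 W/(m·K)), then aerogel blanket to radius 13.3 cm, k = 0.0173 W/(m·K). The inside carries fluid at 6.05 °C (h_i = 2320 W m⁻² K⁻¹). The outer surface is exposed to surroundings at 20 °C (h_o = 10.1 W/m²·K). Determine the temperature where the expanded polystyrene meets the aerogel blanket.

Treat each layer as a resistance in series:
  R'_conv,in = 1/(2πr h) = 1/(2π·0.0438·2320) = 0.001566 m·K/W
  R'_carbon steel = ln(0.0512/0.0438)/(2πk) = 0.1561/(2π·48.6) = 5.112×10^-4 m·K/W
  R'_expanded polystyrene = ln(0.0749/0.0512)/(2πk) = 0.3804/(2π·0.0359) = 1.686 m·K/W
  R'_aerogel blanket = ln(0.133/0.0749)/(2πk) = 0.5742/(2π·0.0173) = 5.282 m·K/W
  R'_conv,out = 1/(2πr h) = 1/(2π·0.133·10.1) = 0.1185 m·K/W
ΣR = 0.001566 + 5.112×10^-4 + 1.686 + 5.282 + 0.1185 = 7.089 m·K/W
Q' = ΔT/ΣR = (6.05 °C − 20 °C)/7.089 = -1.968 W/m
From the inner boundary to the expanded polystyrene/aerogel blanket interface, ΣR_partial = 1.688 m·K/W.
T_interface = T_in − Q'·ΣR_partial = 6.05 °C − (-1.968)(1.688) = 9.37 °C

T = 9.37 °C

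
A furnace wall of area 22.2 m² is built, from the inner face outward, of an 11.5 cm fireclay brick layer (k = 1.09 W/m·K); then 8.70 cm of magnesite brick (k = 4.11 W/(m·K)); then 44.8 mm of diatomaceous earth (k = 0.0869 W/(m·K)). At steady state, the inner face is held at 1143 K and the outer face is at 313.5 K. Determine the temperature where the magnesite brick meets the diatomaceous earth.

T = 979 K

Series thermal resistances, inner to outer:
  R_fireclay brick = L/(kA) = 0.115/(1.09·22.2) = 0.004752 K/W
  R_magnesite brick = L/(kA) = 0.0870/(4.11·22.2) = 9.535×10^-4 K/W
  R_diatomaceous earth = L/(kA) = 0.0448/(0.0869·22.2) = 0.02322 K/W
ΣR = 0.004752 + 9.535×10^-4 + 0.02322 = 0.02893 K/W
Q = ΔT/ΣR = (1143 K − 313.5 K)/0.02893 = 28670 W
From the inner boundary to the magnesite brick/diatomaceous earth interface, ΣR_partial = 0.005706 K/W.
T_interface = T_in − Q·ΣR_partial = 1143 K − (28670)(0.005706) = 979 K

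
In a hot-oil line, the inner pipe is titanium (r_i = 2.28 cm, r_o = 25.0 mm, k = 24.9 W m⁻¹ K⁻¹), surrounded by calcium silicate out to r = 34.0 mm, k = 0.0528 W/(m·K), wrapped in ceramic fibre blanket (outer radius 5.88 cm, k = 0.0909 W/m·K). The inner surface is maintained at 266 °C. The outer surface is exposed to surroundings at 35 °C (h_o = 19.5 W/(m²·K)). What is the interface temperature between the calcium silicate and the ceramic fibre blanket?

Treat each layer as a resistance in series:
  R'_titanium = ln(0.0250/0.0228)/(2πk) = 0.09212/(2π·24.9) = 5.888×10^-4 m·K/W
  R'_calcium silicate = ln(0.0340/0.0250)/(2πk) = 0.3075/(2π·0.0528) = 0.9269 m·K/W
  R'_ceramic fibre blanket = ln(0.0588/0.0340)/(2πk) = 0.5478/(2π·0.0909) = 0.9591 m·K/W
  R'_conv,out = 1/(2πr h) = 1/(2π·0.0588·19.5) = 0.1388 m·K/W
ΣR = 5.888×10^-4 + 0.9269 + 0.9591 + 0.1388 = 2.025 m·K/W
Q' = ΔT/ΣR = (266 °C − 35 °C)/2.025 = 114.1 W/m
From the inner boundary to the calcium silicate/ceramic fibre blanket interface, ΣR_partial = 0.9275 m·K/W.
T_interface = T_in − Q'·ΣR_partial = 266 °C − (114.1)(0.9275) = 160 °C

T = 160 °C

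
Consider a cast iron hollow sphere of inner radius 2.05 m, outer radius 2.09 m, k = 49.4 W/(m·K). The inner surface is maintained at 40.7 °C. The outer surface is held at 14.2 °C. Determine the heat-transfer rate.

Q = 4πk·ΔT/(1/r₁ − 1/r₂) = 4π × 49.4 × 26.5 / (1/2.05 − 1/2.09) = 1.76×10^6 W

Q = 1.76×10^6 W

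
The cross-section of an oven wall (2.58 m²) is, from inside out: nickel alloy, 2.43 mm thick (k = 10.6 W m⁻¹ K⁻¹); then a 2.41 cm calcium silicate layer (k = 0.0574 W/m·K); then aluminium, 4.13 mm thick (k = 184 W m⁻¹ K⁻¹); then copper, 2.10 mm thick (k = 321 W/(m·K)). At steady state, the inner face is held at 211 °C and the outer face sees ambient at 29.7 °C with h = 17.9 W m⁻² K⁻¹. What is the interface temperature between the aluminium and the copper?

T = 51.0 °C

Series thermal resistances, inner to outer:
  R_nickel alloy = L/(kA) = 0.00243/(10.6·2.58) = 8.885×10^-5 K/W
  R_calcium silicate = L/(kA) = 0.0241/(0.0574·2.58) = 0.1627 K/W
  R_aluminium = L/(kA) = 0.00413/(184·2.58) = 8.700×10^-6 K/W
  R_copper = L/(kA) = 0.00210/(321·2.58) = 2.536×10^-6 K/W
  R_conv,out = 1/(hA) = 1/(17.9·2.58) = 0.02165 K/W
ΣR = 8.885×10^-5 + 0.1627 + 8.700×10^-6 + 2.536×10^-6 + 0.02165 = 0.1845 K/W
Q = ΔT/ΣR = (211 °C − 29.7 °C)/0.1845 = 982.7 W
From the inner boundary to the aluminium/copper interface, ΣR_partial = 0.1628 K/W.
T_interface = T_in − Q·ΣR_partial = 211 °C − (982.7)(0.1628) = 51.0 °C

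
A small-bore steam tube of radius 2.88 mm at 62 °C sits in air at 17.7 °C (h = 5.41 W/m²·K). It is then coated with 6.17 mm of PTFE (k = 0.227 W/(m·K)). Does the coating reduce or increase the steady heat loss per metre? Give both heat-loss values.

increases: 4.34 → 10.9 W/m

Critical radius for a cylinder: r_cr = k/h = 0.0420 m = 4.20 cm.
Outer radius after coating: r₂ = 0.00288 + 0.00617 = 0.00905 m.
Since r₁ < r_cr and r₂ ≤ r_cr, the coating moves toward the maximum at r_cr — heat loss rises.
Bare: R = 1/(2πr₁h) = 10.21 m·K/W; Q = 44.3/10.21 = 4.34 W/m.
Coated: R = R_cond + R_conv = 4.053 m·K/W; Q = 44.3/4.053 = 10.9 W/m.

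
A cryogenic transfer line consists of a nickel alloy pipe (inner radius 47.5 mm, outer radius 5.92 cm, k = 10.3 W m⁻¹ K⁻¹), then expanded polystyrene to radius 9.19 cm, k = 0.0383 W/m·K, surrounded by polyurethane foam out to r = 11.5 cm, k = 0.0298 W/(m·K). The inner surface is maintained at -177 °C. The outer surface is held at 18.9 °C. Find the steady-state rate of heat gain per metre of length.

Series thermal resistances, inner to outer:
  R'_nickel alloy = ln(0.0592/0.0475)/(2πk) = 0.2202/(2π·10.3) = 0.003402 m·K/W
  R'_expanded polystyrene = ln(0.0919/0.0592)/(2πk) = 0.4398/(2π·0.0383) = 1.827 m·K/W
  R'_polyurethane foam = ln(0.115/0.0919)/(2πk) = 0.2242/(2π·0.0298) = 1.198 m·K/W
ΣR = 0.003402 + 1.827 + 1.198 = 3.028 m·K/W
Q' = ΔT/ΣR = (-177 °C − 18.9 °C)/3.028 = -64.7 W/m
(Negative Q' ⇒ heat flows inward; heat gain = 64.7 W/m.)

Q' = 64.7 W/m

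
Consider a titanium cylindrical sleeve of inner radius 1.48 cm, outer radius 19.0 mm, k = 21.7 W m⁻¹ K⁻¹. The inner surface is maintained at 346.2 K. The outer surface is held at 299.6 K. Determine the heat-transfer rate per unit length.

Q' = 25.4 kW/m

Q' = 2πk·ΔT/ln(r₂/r₁) = 2π × 21.7 × 46.6 / ln(0.0190/0.0148) = 25400 W/m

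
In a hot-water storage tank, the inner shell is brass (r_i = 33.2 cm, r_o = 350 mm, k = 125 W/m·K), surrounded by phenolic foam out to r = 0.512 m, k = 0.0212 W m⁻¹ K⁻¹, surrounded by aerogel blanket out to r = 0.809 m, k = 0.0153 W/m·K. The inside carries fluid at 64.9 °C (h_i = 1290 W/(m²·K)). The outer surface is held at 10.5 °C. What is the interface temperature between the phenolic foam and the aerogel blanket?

Resistance network (inner→outer):
  R_conv,in = 1/(4πr²h) = 1/(4π·0.332²·1290) = 5.597×10^-4 K/W
  R_brass = (1/0.332 − 1/0.350)/(4πk) = 0.1549/(4π·125) = 9.862×10^-5 K/W
  R_phenolic foam = (1/0.350 − 1/0.512)/(4πk) = 0.9040/(4π·0.0212) = 3.393 K/W
  R_aerogel blanket = (1/0.512 − 1/0.809)/(4πk) = 0.7170/(4π·0.0153) = 3.729 K/W
ΣR = 5.597×10^-4 + 9.862×10^-5 + 3.393 + 3.729 = 7.123 K/W
Q = ΔT/ΣR = (64.9 °C − 10.5 °C)/7.123 = 7.637 W
From the inner boundary to the phenolic foam/aerogel blanket interface, ΣR_partial = 3.394 K/W.
T_interface = T_in − Q·ΣR_partial = 64.9 °C − (7.637)(3.394) = 39.0 °C

T = 39.0 °C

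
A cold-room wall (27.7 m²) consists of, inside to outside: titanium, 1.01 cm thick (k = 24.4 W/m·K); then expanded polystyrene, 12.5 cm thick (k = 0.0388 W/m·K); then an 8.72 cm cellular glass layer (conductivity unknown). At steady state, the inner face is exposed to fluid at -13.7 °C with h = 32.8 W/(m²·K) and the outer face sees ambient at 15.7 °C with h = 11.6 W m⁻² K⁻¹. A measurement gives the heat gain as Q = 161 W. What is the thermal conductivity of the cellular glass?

k = 0.0507 W/m·K

ΣR = ΔT/Q = |-13.7 − 15.7|/161 = 0.1826 K/W
Known resistances:
  R_conv,in = 1/(hA) = 1/(32.8·27.7) = 0.001101 K/W
  R_titanium = L/(kA) = 0.0101/(24.4·27.7) = 1.494×10^-5 K/W
  R_expanded polystyrene = L/(kA) = 0.125/(0.0388·27.7) = 0.1163 K/W
  R_conv,out = 1/(hA) = 1/(11.6·27.7) = 0.003112 K/W
R_cellular glass = ΣR − ΣR_known = 0.1826 − 0.1205 = 0.06210 K/W
L/(kA) = 0.06210 ⇒ k = 0.0872/(0.06210·27.7) = 0.0507 W/m·K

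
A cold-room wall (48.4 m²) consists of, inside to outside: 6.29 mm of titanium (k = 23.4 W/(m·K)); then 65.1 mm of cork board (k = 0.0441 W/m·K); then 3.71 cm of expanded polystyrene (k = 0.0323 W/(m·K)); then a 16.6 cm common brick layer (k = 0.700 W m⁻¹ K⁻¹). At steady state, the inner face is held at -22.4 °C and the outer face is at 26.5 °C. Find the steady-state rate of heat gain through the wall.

Treat each layer as a resistance in series:
  R_titanium = L/(kA) = 0.00629/(23.4·48.4) = 5.554×10^-6 K/W
  R_cork board = L/(kA) = 0.0651/(0.0441·48.4) = 0.03050 K/W
  R_expanded polystyrene = L/(kA) = 0.0371/(0.0323·48.4) = 0.02373 K/W
  R_common brick = L/(kA) = 0.166/(0.700·48.4) = 0.004900 K/W
ΣR = 5.554×10^-6 + 0.03050 + 0.02373 + 0.004900 = 0.05914 K/W
Q = ΔT/ΣR = (-22.4 °C − 26.5 °C)/0.05914 = -827 W
(Negative Q ⇒ heat flows inward; heat gain = 827 W.)

Q = 827 W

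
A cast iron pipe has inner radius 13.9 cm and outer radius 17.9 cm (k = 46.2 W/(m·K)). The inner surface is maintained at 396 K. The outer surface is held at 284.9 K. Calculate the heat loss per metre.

Q' = 2πk·ΔT/ln(r₂/r₁) = 2π × 46.2 × 111.1 / ln(0.179/0.139) = 1.28×10^5 W/m

Q' = 128 kW/m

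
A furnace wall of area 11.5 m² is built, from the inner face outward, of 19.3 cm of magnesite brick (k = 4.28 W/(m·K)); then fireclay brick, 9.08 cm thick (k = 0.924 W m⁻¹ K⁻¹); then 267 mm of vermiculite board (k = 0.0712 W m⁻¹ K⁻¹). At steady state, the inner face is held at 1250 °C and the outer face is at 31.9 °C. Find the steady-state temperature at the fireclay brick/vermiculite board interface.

Treat each layer as a resistance in series:
  R_magnesite brick = L/(kA) = 0.193/(4.28·11.5) = 0.003921 K/W
  R_fireclay brick = L/(kA) = 0.0908/(0.924·11.5) = 0.008545 K/W
  R_vermiculite board = L/(kA) = 0.267/(0.0712·11.5) = 0.3261 K/W
ΣR = 0.003921 + 0.008545 + 0.3261 = 0.3386 K/W
Q = ΔT/ΣR = (1250 °C − 31.9 °C)/0.3386 = 3597 W
From the inner boundary to the fireclay brick/vermiculite board interface, ΣR_partial = 0.01247 K/W.
T_interface = T_in − Q·ΣR_partial = 1250 °C − (3597)(0.01247) = 1205 °C

T = 1205 °C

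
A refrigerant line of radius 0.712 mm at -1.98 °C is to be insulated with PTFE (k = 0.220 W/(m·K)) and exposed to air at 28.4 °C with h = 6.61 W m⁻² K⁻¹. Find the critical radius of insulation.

For a cylinder, r_cr = k_ins/h = 0.220/6.61 = 0.0333 m = 3.33 cm

r_cr = 3.33 cm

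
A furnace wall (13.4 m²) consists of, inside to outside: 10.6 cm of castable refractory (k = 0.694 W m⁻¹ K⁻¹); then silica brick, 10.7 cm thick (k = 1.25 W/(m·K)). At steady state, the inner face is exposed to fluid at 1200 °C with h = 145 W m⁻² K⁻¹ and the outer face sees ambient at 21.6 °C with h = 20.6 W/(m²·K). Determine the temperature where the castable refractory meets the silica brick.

Series thermal resistances, inner to outer:
  R_conv,in = 1/(hA) = 1/(145·13.4) = 5.147×10^-4 K/W
  R_castable refractory = L/(kA) = 0.106/(0.694·13.4) = 0.01140 K/W
  R_silica brick = L/(kA) = 0.107/(1.25·13.4) = 0.006388 K/W
  R_conv,out = 1/(hA) = 1/(20.6·13.4) = 0.003623 K/W
ΣR = 5.147×10^-4 + 0.01140 + 0.006388 + 0.003623 = 0.02193 K/W
Q = ΔT/ΣR = (1200 °C − 21.6 °C)/0.02193 = 53730 W
From the inner boundary to the castable refractory/silica brick interface, ΣR_partial = 0.01191 K/W.
T_interface = T_in − Q·ΣR_partial = 1200 °C − (53730)(0.01191) = 560 °C

T = 560 °C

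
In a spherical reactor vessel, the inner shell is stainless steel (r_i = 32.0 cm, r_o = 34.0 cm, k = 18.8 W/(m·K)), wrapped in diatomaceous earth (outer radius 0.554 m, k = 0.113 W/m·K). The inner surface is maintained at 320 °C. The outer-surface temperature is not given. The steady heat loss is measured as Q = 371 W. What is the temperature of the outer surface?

Series resistances:
  R_stainless steel = (1/0.320 − 1/0.340)/(4πk) = 0.1838/(4π·18.8) = 7.781×10^-4 K/W
  R_diatomaceous earth = (1/0.340 − 1/0.554)/(4πk) = 1.136/(4π·0.113) = 0.8001 K/W
ΣR = 0.8009 K/W
ΔT = Q·ΣR = 371 × 0.8009 = 297.1 K
Heat flows outward, so T_out = T_in − ΔT = 320 − 297.1 = 22.9 °C

T_out = 22.9 °C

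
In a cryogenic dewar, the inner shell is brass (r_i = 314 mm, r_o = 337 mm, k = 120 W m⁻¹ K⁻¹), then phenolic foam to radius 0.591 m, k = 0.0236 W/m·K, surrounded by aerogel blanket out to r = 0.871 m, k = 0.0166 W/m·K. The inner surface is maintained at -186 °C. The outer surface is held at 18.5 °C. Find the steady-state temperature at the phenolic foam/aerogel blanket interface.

Treat each layer as a resistance in series:
  R_brass = (1/0.314 − 1/0.337)/(4πk) = 0.2174/(4π·120) = 1.441×10^-4 K/W
  R_phenolic foam = (1/0.337 − 1/0.591)/(4πk) = 1.275/(4π·0.0236) = 4.300 K/W
  R_aerogel blanket = (1/0.591 − 1/0.871)/(4πk) = 0.5439/(4π·0.0166) = 2.608 K/W
ΣR = 1.441×10^-4 + 4.300 + 2.608 = 6.908 K/W
Q = ΔT/ΣR = (-186 °C − 18.5 °C)/6.908 = -29.60 W
From the inner boundary to the phenolic foam/aerogel blanket interface, ΣR_partial = 4.300 K/W.
T_interface = T_in − Q·ΣR_partial = -186 °C − (-29.60)(4.300) = -58.7 °C

T = -58.7 °C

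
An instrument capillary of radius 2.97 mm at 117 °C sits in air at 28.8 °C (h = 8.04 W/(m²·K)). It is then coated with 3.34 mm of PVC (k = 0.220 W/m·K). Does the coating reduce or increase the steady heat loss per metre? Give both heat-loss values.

Critical radius for a cylinder: r_cr = k/h = 0.0274 m = 2.74 cm.
Outer radius after coating: r₂ = 0.00297 + 0.00334 = 0.00631 m.
Since r₁ < r_cr and r₂ ≤ r_cr, the coating moves toward the maximum at r_cr — heat loss rises.
Bare: R = 1/(2πr₁h) = 6.665 m·K/W; Q = 88.2/6.665 = 13.2 W/m.
Coated: R = R_cond + R_conv = 3.682 m·K/W; Q = 88.2/3.682 = 24.0 W/m.

increases: 13.2 → 24.0 W/m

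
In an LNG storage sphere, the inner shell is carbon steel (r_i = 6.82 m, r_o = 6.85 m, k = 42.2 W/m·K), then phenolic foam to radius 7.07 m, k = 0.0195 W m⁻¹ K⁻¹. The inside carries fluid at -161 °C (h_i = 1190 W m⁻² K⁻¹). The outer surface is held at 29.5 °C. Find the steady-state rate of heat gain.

Q = 10.3 kW

Resistance network (inner→outer):
  R_conv,in = 1/(4πr²h) = 1/(4π·6.82²·1190) = 1.438×10^-6 K/W
  R_carbon steel = (1/6.82 − 1/6.85)/(4πk) = 6.422×10^-4/(4π·42.2) = 1.211×10^-6 K/W
  R_phenolic foam = (1/6.85 − 1/7.07)/(4πk) = 0.004543/(4π·0.0195) = 0.01854 K/W
ΣR = 1.438×10^-6 + 1.211×10^-6 + 0.01854 = 0.01854 K/W
Q = ΔT/ΣR = (-161 °C − 29.5 °C)/0.01854 = -10300 W
(Negative Q ⇒ heat flows inward; heat gain = 10300 W.)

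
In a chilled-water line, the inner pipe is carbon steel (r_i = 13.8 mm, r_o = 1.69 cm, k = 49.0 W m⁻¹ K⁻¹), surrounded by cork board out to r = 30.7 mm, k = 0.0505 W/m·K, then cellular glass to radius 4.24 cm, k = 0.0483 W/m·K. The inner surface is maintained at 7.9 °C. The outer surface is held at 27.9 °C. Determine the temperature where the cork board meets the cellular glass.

T = 20.7 °C

Treat each layer as a resistance in series:
  R'_carbon steel = ln(0.0169/0.0138)/(2πk) = 0.2026/(2π·49.0) = 6.582×10^-4 m·K/W
  R'_cork board = ln(0.0307/0.0169)/(2πk) = 0.5969/(2π·0.0505) = 1.881 m·K/W
  R'_cellular glass = ln(0.0424/0.0307)/(2πk) = 0.3229/(2π·0.0483) = 1.064 m·K/W
ΣR = 6.582×10^-4 + 1.881 + 1.064 = 2.946 m·K/W
Q' = ΔT/ΣR = (7.9 °C − 27.9 °C)/2.946 = -6.789 W/m
From the inner boundary to the cork board/cellular glass interface, ΣR_partial = 1.882 m·K/W.
T_interface = T_in − Q'·ΣR_partial = 7.9 °C − (-6.789)(1.882) = 20.7 °C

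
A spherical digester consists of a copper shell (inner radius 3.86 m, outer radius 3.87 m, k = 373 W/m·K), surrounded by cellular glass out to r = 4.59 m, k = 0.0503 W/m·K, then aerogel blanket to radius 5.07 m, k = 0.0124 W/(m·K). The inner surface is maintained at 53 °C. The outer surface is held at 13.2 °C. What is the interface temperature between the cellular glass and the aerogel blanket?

T = 40.0 °C

Resistance network (inner→outer):
  R_copper = (1/3.86 − 1/3.87)/(4πk) = 6.694×10^-4/(4π·373) = 1.428×10^-7 K/W
  R_cellular glass = (1/3.87 − 1/4.59)/(4πk) = 0.04053/(4π·0.0503) = 0.06413 K/W
  R_aerogel blanket = (1/4.59 − 1/5.07)/(4πk) = 0.02063/(4π·0.0124) = 0.1324 K/W
ΣR = 1.428×10^-7 + 0.06413 + 0.1324 = 0.1965 K/W
Q = ΔT/ΣR = (53 °C − 13.2 °C)/0.1965 = 202.5 W
From the inner boundary to the cellular glass/aerogel blanket interface, ΣR_partial = 0.06413 K/W.
T_interface = T_in − Q·ΣR_partial = 53 °C − (202.5)(0.06413) = 40.0 °C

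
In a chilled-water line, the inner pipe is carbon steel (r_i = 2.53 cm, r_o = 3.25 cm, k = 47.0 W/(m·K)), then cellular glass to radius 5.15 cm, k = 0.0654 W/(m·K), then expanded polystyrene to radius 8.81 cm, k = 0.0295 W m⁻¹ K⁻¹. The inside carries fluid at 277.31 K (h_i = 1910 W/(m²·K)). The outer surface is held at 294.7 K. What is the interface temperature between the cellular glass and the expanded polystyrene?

T = 282.17 K

Series thermal resistances, inner to outer:
  R'_conv,in = 1/(2πr h) = 1/(2π·0.0253·1910) = 0.003294 m·K/W
  R'_carbon steel = ln(0.0325/0.0253)/(2πk) = 0.2504/(2π·47.0) = 8.480×10^-4 m·K/W
  R'_cellular glass = ln(0.0515/0.0325)/(2πk) = 0.4603/(2π·0.0654) = 1.120 m·K/W
  R'_expanded polystyrene = ln(0.0881/0.0515)/(2πk) = 0.5369/(2π·0.0295) = 2.897 m·K/W
ΣR = 0.003294 + 8.480×10^-4 + 1.120 + 2.897 = 4.021 m·K/W
Q' = ΔT/ΣR = (277.31 K − 294.7 K)/4.021 = -4.325 W/m
From the inner boundary to the cellular glass/expanded polystyrene interface, ΣR_partial = 1.124 m·K/W.
T_interface = T_in − Q'·ΣR_partial = 277.31 K − (-4.325)(1.124) = 282.17 K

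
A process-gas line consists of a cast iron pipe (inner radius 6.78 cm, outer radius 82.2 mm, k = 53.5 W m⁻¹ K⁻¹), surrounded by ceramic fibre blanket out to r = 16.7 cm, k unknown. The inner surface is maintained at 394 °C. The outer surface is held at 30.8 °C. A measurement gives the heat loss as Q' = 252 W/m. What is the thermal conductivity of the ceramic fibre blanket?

ΣR = ΔT/Q' = |394 − 30.8|/252 = 1.441 m·K/W
Known resistances:
  R'_cast iron = ln(0.0822/0.0678)/(2πk) = 0.1926/(2π·53.5) = 5.729×10^-4 m·K/W
R_ceramic fibre blanket = ΣR − ΣR_known = 1.441 − 5.729×10^-4 = 1.440 m·K/W
ln(r₂/r₁)/(2πk) = 1.440 ⇒ k = 0.7088/(2π·1.440) = 0.0783 W/m·K

k = 0.0783 W/m·K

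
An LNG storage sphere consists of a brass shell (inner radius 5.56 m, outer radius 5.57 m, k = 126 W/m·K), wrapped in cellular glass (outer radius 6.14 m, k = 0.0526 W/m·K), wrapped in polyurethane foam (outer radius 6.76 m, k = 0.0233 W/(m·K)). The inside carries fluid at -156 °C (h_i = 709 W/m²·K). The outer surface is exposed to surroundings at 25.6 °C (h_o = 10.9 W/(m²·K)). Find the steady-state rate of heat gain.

Q = 2.38 kW

Treat each layer as a resistance in series:
  R_conv,in = 1/(4πr²h) = 1/(4π·5.56²·709) = 3.631×10^-6 K/W
  R_brass = (1/5.56 − 1/5.57)/(4πk) = 3.229×10^-4/(4π·126) = 2.039×10^-7 K/W
  R_cellular glass = (1/5.57 − 1/6.14)/(4πk) = 0.01667/(4π·0.0526) = 0.02521 K/W
  R_polyurethane foam = (1/6.14 − 1/6.76)/(4πk) = 0.01494/(4π·0.0233) = 0.05102 K/W
  R_conv,out = 1/(4πr²h) = 1/(4π·6.76²·10.9) = 1.598×10^-4 K/W
ΣR = 3.631×10^-6 + 2.039×10^-7 + 0.02521 + 0.05102 + 1.598×10^-4 = 0.07639 K/W
Q = ΔT/ΣR = (-156 °C − 25.6 °C)/0.07639 = -2380 W
(Negative Q ⇒ heat flows inward; heat gain = 2380 W.)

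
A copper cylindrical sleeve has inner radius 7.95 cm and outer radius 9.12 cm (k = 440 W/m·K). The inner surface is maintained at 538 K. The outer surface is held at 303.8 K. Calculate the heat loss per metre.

Q' = 4720 kW/m

Q' = 2πk·ΔT/ln(r₂/r₁) = 2π × 440 × 234.2 / ln(0.0912/0.0795) = 4.72×10^6 W/m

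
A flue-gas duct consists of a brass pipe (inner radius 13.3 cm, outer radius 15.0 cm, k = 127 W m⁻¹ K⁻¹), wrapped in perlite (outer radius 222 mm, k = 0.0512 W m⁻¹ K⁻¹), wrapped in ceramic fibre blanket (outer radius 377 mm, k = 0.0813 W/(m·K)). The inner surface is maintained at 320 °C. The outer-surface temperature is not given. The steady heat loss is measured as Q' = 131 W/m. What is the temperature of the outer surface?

Series resistances:
  R'_brass = ln(0.150/0.133)/(2πk) = 0.1203/(2π·127) = 1.507×10^-4 m·K/W
  R'_perlite = ln(0.222/0.150)/(2πk) = 0.3920/(2π·0.0512) = 1.219 m·K/W
  R'_ceramic fibre blanket = ln(0.377/0.222)/(2πk) = 0.5296/(2π·0.0813) = 1.037 m·K/W
ΣR = 2.256 m·K/W
ΔT = Q'·ΣR = 131 × 2.256 = 295.5 K
Heat flows outward, so T_out = T_in − ΔT = 320 − 295.5 = 24.5 °C

T_out = 24.5 °C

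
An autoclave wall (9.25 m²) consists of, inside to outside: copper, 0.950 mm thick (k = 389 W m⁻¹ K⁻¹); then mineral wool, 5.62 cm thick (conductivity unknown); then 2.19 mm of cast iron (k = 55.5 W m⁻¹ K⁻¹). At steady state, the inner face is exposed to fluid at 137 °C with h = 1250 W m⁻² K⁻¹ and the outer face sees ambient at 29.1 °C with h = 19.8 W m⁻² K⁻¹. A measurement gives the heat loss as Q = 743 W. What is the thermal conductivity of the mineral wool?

k = 0.0435 W/m·K

ΣR = ΔT/Q = |137 − 29.1|/743 = 0.1452 K/W
Known resistances:
  R_conv,in = 1/(hA) = 1/(1250·9.25) = 8.649×10^-5 K/W
  R_copper = L/(kA) = 9.50×10^-4/(389·9.25) = 2.640×10^-7 K/W
  R_cast iron = L/(kA) = 0.00219/(55.5·9.25) = 4.266×10^-6 K/W
  R_conv,out = 1/(hA) = 1/(19.8·9.25) = 0.005460 K/W
R_mineral wool = ΣR − ΣR_known = 0.1452 − 0.005551 = 0.1396 K/W
L/(kA) = 0.1396 ⇒ k = 0.0562/(0.1396·9.25) = 0.0435 W/m·K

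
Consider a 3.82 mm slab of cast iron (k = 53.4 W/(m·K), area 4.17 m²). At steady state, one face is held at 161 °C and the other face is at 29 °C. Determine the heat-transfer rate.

Q = kA·ΔT/L = 53.4 × 4.17 × |161 °C − 29 °C| / 0.00382 = 7.69×10^6 W

Q = 7690 kW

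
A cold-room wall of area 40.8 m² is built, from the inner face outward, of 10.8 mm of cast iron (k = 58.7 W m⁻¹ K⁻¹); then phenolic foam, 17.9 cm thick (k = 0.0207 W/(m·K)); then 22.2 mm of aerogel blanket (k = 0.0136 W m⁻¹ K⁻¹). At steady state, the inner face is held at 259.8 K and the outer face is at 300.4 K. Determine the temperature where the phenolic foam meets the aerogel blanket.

T = 294.0 K

Resistance network (inner→outer):
  R_cast iron = L/(kA) = 0.0108/(58.7·40.8) = 4.509×10^-6 K/W
  R_phenolic foam = L/(kA) = 0.179/(0.0207·40.8) = 0.2119 K/W
  R_aerogel blanket = L/(kA) = 0.0222/(0.0136·40.8) = 0.04001 K/W
ΣR = 4.509×10^-6 + 0.2119 + 0.04001 = 0.2519 K/W
Q = ΔT/ΣR = (259.8 K − 300.4 K)/0.2519 = -161.2 W
From the inner boundary to the phenolic foam/aerogel blanket interface, ΣR_partial = 0.2119 K/W.
T_interface = T_in − Q·ΣR_partial = 259.8 K − (-161.2)(0.2119) = 294.0 K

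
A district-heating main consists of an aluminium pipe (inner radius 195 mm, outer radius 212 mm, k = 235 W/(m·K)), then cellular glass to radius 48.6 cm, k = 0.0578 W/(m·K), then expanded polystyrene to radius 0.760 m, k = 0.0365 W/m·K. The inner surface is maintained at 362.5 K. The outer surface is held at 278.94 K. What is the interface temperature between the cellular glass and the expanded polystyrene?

Treat each layer as a resistance in series:
  R'_aluminium = ln(0.212/0.195)/(2πk) = 0.08359/(2π·235) = 5.661×10^-5 m·K/W
  R'_cellular glass = ln(0.486/0.212)/(2πk) = 0.8296/(2π·0.0578) = 2.284 m·K/W
  R'_expanded polystyrene = ln(0.760/0.486)/(2πk) = 0.4471/(2π·0.0365) = 1.950 m·K/W
ΣR = 5.661×10^-5 + 2.284 + 1.950 = 4.234 m·K/W
Q' = ΔT/ΣR = (362.5 K − 278.94 K)/4.234 = 19.74 W/m
From the inner boundary to the cellular glass/expanded polystyrene interface, ΣR_partial = 2.284 m·K/W.
T_interface = T_in − Q'·ΣR_partial = 362.5 K − (19.74)(2.284) = 317.4 K

T = 317.4 K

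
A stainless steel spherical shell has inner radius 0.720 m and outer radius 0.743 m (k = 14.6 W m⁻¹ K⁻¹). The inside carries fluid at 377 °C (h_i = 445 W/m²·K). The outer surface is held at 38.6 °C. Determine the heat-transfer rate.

Series thermal resistances, inner to outer:
  R_conv,in = 1/(4πr²h) = 1/(4π·0.720²·445) = 3.450×10^-4 K/W
  R_stainless steel = (1/0.720 − 1/0.743)/(4πk) = 0.04299/(4π·14.6) = 2.343×10^-4 K/W
ΣR = 3.450×10^-4 + 2.343×10^-4 = 5.793×10^-4 K/W
Q = ΔT/ΣR = (377 °C − 38.6 °C)/5.793×10^-4 = 5.84×10^5 W

Q = 584 kW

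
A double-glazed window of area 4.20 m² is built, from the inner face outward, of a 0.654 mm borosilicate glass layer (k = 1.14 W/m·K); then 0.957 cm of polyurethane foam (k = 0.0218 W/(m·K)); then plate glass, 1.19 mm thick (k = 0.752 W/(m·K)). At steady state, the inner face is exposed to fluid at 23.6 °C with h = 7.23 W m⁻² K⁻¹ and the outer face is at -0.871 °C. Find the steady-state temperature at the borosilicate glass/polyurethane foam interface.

Series thermal resistances, inner to outer:
  R_conv,in = 1/(hA) = 1/(7.23·4.20) = 0.03293 K/W
  R_borosilicate glass = L/(kA) = 6.54×10^-4/(1.14·4.20) = 1.366×10^-4 K/W
  R_polyurethane foam = L/(kA) = 0.00957/(0.0218·4.20) = 0.1045 K/W
  R_plate glass = L/(kA) = 0.00119/(0.752·4.20) = 3.768×10^-4 K/W
ΣR = 0.03293 + 1.366×10^-4 + 0.1045 + 3.768×10^-4 = 0.1379 K/W
Q = ΔT/ΣR = (23.6 °C − -0.871 °C)/0.1379 = 177.5 W
From the inner boundary to the borosilicate glass/polyurethane foam interface, ΣR_partial = 0.03307 K/W.
T_interface = T_in − Q·ΣR_partial = 23.6 °C − (177.5)(0.03307) = 17.7 °C

T = 17.7 °C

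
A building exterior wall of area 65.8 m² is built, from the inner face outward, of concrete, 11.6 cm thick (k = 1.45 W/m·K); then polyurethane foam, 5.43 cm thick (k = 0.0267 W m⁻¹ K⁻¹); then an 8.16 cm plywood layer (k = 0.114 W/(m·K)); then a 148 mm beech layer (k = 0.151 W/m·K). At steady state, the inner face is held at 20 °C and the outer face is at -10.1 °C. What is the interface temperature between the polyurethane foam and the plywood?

T = 3.30 °C

Resistance network (inner→outer):
  R_concrete = L/(kA) = 0.116/(1.45·65.8) = 0.001216 K/W
  R_polyurethane foam = L/(kA) = 0.0543/(0.0267·65.8) = 0.03091 K/W
  R_plywood = L/(kA) = 0.0816/(0.114·65.8) = 0.01088 K/W
  R_beech = L/(kA) = 0.148/(0.151·65.8) = 0.01490 K/W
ΣR = 0.001216 + 0.03091 + 0.01088 + 0.01490 = 0.05791 K/W
Q = ΔT/ΣR = (20 °C − -10.1 °C)/0.05791 = 519.8 W
From the inner boundary to the polyurethane foam/plywood interface, ΣR_partial = 0.03213 K/W.
T_interface = T_in − Q·ΣR_partial = 20 °C − (519.8)(0.03213) = 3.30 °C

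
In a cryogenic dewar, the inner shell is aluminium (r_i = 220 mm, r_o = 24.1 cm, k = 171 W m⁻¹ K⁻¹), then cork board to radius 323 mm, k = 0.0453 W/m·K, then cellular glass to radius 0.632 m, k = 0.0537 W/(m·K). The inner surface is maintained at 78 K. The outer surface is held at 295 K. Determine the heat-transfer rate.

Resistance network (inner→outer):
  R_aluminium = (1/0.220 − 1/0.241)/(4πk) = 0.3961/(4π·171) = 1.843×10^-4 K/W
  R_cork board = (1/0.241 − 1/0.323)/(4πk) = 1.053/(4π·0.0453) = 1.850 K/W
  R_cellular glass = (1/0.323 − 1/0.632)/(4πk) = 1.514/(4π·0.0537) = 2.243 K/W
ΣR = 1.843×10^-4 + 1.850 + 2.243 = 4.093 K/W
Q = ΔT/ΣR = (78 K − 295 K)/4.093 = -53.0 W
(Negative Q ⇒ heat flows inward; heat gain = 53.0 W.)

Q = 53.0 W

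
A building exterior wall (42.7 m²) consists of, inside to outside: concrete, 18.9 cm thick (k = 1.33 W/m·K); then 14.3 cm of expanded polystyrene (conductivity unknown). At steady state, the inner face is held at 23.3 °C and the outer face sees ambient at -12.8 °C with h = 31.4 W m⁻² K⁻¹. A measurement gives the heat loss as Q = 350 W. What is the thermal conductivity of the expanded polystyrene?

k = 0.0338 W/m·K

ΣR = ΔT/Q = |23.3 − -12.8|/350 = 0.1031 K/W
Known resistances:
  R_concrete = L/(kA) = 0.189/(1.33·42.7) = 0.003328 K/W
  R_conv,out = 1/(hA) = 1/(31.4·42.7) = 7.458×10^-4 K/W
R_expanded polystyrene = ΣR − ΣR_known = 0.1031 − 0.004074 = 0.09903 K/W
L/(kA) = 0.09903 ⇒ k = 0.143/(0.09903·42.7) = 0.0338 W/m·K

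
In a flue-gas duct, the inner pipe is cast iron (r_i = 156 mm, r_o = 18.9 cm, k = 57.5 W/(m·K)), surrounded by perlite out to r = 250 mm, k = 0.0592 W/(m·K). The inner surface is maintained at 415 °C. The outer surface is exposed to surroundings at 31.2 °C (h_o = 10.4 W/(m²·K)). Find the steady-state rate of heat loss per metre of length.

Q' = 472 W/m

Resistance network (inner→outer):
  R'_cast iron = ln(0.189/0.156)/(2πk) = 0.1919/(2π·57.5) = 5.311×10^-4 m·K/W
  R'_perlite = ln(0.250/0.189)/(2πk) = 0.2797/(2π·0.0592) = 0.7520 m·K/W
  R'_conv,out = 1/(2πr h) = 1/(2π·0.250·10.4) = 0.06121 m·K/W
ΣR = 5.311×10^-4 + 0.7520 + 0.06121 = 0.8137 m·K/W
Q' = ΔT/ΣR = (415 °C − 31.2 °C)/0.8137 = 472 W/m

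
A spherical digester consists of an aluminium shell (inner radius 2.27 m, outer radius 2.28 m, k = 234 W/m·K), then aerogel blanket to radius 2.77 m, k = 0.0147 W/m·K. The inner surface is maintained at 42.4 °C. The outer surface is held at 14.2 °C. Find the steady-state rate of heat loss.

Treat each layer as a resistance in series:
  R_aluminium = (1/2.27 − 1/2.28)/(4πk) = 0.001932/(4π·234) = 6.571×10^-7 K/W
  R_aerogel blanket = (1/2.28 − 1/2.77)/(4πk) = 0.07759/(4π·0.0147) = 0.4200 K/W
ΣR = 6.571×10^-7 + 0.4200 = 0.4200 K/W
Q = ΔT/ΣR = (42.4 °C − 14.2 °C)/0.4200 = 67.1 W

Q = 67.1 W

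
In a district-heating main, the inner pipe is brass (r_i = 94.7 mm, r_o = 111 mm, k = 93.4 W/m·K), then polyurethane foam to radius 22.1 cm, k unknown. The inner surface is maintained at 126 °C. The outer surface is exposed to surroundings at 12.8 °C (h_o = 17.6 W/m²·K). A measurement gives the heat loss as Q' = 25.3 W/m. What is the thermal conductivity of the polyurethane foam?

k = 0.0247 W/m·K

ΣR = ΔT/Q' = |126 − 12.8|/25.3 = 4.474 m·K/W
Known resistances:
  R'_brass = ln(0.111/0.0947)/(2πk) = 0.1588/(2π·93.4) = 2.706×10^-4 m·K/W
  R'_conv,out = 1/(2πr h) = 1/(2π·0.221·17.6) = 0.04092 m·K/W
R_polyurethane foam = ΣR − ΣR_known = 4.474 − 0.04119 = 4.433 m·K/W
ln(r₂/r₁)/(2πk) = 4.433 ⇒ k = 0.6886/(2π·4.433) = 0.0247 W/m·K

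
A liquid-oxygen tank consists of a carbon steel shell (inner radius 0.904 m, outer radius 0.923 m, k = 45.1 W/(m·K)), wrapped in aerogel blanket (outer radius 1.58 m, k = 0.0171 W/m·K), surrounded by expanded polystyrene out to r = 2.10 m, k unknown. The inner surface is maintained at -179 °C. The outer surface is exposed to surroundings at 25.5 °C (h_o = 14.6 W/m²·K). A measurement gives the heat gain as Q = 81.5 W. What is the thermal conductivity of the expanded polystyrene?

ΣR = ΔT/Q = |-179 − 25.5|/81.5 = 2.509 K/W
Known resistances:
  R_carbon steel = (1/0.904 − 1/0.923)/(4πk) = 0.02277/(4π·45.1) = 4.018×10^-5 K/W
  R_aerogel blanket = (1/0.923 − 1/1.58)/(4πk) = 0.4505/(4π·0.0171) = 2.097 K/W
  R_conv,out = 1/(4πr²h) = 1/(4π·2.10²·14.6) = 0.001236 K/W
R_expanded polystyrene = ΣR − ΣR_known = 2.509 − 2.098 = 0.4110 K/W
(1/r₁−1/r₂)/(4πk) = 0.4110 ⇒ k = 0.1567/(4π·0.4110) = 0.0303 W/m·K

k = 0.0303 W/m·K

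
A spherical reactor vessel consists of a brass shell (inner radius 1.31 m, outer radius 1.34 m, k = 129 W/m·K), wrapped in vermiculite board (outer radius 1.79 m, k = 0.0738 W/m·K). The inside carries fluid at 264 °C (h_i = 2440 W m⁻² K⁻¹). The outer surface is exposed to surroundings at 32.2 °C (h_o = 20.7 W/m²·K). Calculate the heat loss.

Q = 1140 W

Series thermal resistances, inner to outer:
  R_conv,in = 1/(4πr²h) = 1/(4π·1.31²·2440) = 1.900×10^-5 K/W
  R_brass = (1/1.31 − 1/1.34)/(4πk) = 0.01709/(4π·129) = 1.054×10^-5 K/W
  R_vermiculite board = (1/1.34 − 1/1.79)/(4πk) = 0.1876/(4π·0.0738) = 0.2023 K/W
  R_conv,out = 1/(4πr²h) = 1/(4π·1.79²·20.7) = 0.001200 K/W
ΣR = 1.900×10^-5 + 1.054×10^-5 + 0.2023 + 0.001200 = 0.2035 K/W
Q = ΔT/ΣR = (264 °C − 32.2 °C)/0.2035 = 1140 W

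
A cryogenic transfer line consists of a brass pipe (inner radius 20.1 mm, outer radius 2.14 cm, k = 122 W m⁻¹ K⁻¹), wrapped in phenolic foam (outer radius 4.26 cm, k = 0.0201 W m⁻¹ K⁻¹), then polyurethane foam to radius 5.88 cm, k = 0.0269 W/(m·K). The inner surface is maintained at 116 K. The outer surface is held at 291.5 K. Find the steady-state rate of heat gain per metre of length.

Treat each layer as a resistance in series:
  R'_brass = ln(0.0214/0.0201)/(2πk) = 0.06267/(2π·122) = 8.176×10^-5 m·K/W
  R'_phenolic foam = ln(0.0426/0.0214)/(2πk) = 0.6885/(2π·0.0201) = 5.451 m·K/W
  R'_polyurethane foam = ln(0.0588/0.0426)/(2πk) = 0.3223/(2π·0.0269) = 1.907 m·K/W
ΣR = 8.176×10^-5 + 5.451 + 1.907 = 7.358 m·K/W
Q' = ΔT/ΣR = (116 K − 291.5 K)/7.358 = -23.9 W/m
(Negative Q' ⇒ heat flows inward; heat gain = 23.9 W/m.)

Q' = 23.9 W/m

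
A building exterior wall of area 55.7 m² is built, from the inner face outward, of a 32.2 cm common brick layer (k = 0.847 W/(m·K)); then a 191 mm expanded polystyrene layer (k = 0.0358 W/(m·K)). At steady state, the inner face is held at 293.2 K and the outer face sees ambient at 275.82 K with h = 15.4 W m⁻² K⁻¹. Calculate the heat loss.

Treat each layer as a resistance in series:
  R_common brick = L/(kA) = 0.322/(0.847·55.7) = 0.006825 K/W
  R_expanded polystyrene = L/(kA) = 0.191/(0.0358·55.7) = 0.09578 K/W
  R_conv,out = 1/(hA) = 1/(15.4·55.7) = 0.001166 K/W
ΣR = 0.006825 + 0.09578 + 0.001166 = 0.1038 K/W
Q = ΔT/ΣR = (293.2 K − 275.82 K)/0.1038 = 167 W

Q = 167 W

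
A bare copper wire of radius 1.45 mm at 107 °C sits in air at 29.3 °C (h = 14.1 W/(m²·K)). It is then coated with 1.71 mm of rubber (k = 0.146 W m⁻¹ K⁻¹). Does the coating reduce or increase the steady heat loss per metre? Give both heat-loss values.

increases: 9.98 → 17.6 W/m

Critical radius for a cylinder: r_cr = k/h = 0.0104 m = 1.04 cm.
Outer radius after coating: r₂ = 0.00145 + 0.00171 = 0.00316 m.
Since r₁ < r_cr and r₂ ≤ r_cr, the coating moves toward the maximum at r_cr — heat loss rises.
Bare: R = 1/(2πr₁h) = 7.785 m·K/W; Q = 77.7/7.785 = 9.98 W/m.
Coated: R = R_cond + R_conv = 4.421 m·K/W; Q = 77.7/4.421 = 17.6 W/m.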